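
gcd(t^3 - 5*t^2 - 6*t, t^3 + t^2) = t^2 + t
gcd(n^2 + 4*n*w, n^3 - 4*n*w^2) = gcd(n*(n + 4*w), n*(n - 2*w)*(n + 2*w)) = n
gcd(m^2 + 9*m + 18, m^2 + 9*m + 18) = m^2 + 9*m + 18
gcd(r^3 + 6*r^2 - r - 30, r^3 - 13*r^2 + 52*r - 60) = r - 2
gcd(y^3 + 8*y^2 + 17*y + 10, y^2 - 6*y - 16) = y + 2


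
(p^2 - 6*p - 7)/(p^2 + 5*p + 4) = (p - 7)/(p + 4)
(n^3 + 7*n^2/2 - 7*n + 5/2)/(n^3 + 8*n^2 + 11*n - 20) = (n - 1/2)/(n + 4)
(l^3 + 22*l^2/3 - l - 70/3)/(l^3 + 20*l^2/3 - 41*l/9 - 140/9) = 3*(l + 2)/(3*l + 4)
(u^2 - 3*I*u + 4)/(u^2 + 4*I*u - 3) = (u - 4*I)/(u + 3*I)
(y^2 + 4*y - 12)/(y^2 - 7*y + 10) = (y + 6)/(y - 5)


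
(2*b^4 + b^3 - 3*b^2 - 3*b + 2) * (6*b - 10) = 12*b^5 - 14*b^4 - 28*b^3 + 12*b^2 + 42*b - 20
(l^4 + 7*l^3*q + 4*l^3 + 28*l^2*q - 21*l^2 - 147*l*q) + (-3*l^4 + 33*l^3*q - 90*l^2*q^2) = -2*l^4 + 40*l^3*q + 4*l^3 - 90*l^2*q^2 + 28*l^2*q - 21*l^2 - 147*l*q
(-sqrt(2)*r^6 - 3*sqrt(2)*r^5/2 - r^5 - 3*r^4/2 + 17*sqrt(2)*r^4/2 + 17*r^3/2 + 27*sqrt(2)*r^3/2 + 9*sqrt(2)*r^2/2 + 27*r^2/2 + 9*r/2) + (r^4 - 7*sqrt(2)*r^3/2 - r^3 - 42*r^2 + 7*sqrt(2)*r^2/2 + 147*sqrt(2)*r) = -sqrt(2)*r^6 - 3*sqrt(2)*r^5/2 - r^5 - r^4/2 + 17*sqrt(2)*r^4/2 + 15*r^3/2 + 10*sqrt(2)*r^3 - 57*r^2/2 + 8*sqrt(2)*r^2 + 9*r/2 + 147*sqrt(2)*r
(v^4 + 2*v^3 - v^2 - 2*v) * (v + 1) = v^5 + 3*v^4 + v^3 - 3*v^2 - 2*v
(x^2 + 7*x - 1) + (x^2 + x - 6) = 2*x^2 + 8*x - 7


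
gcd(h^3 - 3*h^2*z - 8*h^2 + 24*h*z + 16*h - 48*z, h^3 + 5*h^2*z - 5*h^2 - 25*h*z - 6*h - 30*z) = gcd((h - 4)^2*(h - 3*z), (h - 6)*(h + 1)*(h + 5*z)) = 1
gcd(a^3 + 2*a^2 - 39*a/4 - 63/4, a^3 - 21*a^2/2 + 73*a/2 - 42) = a - 3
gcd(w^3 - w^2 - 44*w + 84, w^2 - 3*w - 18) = w - 6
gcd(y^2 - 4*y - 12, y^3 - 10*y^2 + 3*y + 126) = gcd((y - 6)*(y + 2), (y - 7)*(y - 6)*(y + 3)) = y - 6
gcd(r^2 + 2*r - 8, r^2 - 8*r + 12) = r - 2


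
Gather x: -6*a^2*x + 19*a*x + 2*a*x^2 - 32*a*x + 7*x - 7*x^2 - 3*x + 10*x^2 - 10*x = x^2*(2*a + 3) + x*(-6*a^2 - 13*a - 6)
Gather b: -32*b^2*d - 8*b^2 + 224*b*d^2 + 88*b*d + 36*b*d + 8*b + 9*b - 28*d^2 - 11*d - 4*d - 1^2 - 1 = b^2*(-32*d - 8) + b*(224*d^2 + 124*d + 17) - 28*d^2 - 15*d - 2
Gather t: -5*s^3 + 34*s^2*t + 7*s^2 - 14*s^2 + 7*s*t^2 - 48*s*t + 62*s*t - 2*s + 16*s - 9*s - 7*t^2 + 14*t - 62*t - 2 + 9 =-5*s^3 - 7*s^2 + 5*s + t^2*(7*s - 7) + t*(34*s^2 + 14*s - 48) + 7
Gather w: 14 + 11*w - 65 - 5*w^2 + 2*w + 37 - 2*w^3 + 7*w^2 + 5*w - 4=-2*w^3 + 2*w^2 + 18*w - 18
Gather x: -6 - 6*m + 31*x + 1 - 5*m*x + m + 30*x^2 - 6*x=-5*m + 30*x^2 + x*(25 - 5*m) - 5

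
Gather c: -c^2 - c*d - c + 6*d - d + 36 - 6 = -c^2 + c*(-d - 1) + 5*d + 30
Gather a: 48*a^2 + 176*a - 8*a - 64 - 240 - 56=48*a^2 + 168*a - 360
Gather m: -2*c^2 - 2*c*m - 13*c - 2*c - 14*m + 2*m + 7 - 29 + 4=-2*c^2 - 15*c + m*(-2*c - 12) - 18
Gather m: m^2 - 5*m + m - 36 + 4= m^2 - 4*m - 32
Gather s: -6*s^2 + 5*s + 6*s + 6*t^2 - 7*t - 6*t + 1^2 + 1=-6*s^2 + 11*s + 6*t^2 - 13*t + 2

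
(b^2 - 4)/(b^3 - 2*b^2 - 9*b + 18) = (b + 2)/(b^2 - 9)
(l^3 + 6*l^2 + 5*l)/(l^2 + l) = l + 5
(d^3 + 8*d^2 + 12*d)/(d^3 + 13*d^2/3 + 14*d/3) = 3*(d + 6)/(3*d + 7)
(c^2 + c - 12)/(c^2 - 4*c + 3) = (c + 4)/(c - 1)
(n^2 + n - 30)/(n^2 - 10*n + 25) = (n + 6)/(n - 5)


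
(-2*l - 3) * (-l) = 2*l^2 + 3*l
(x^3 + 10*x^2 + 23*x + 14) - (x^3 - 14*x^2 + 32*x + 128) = 24*x^2 - 9*x - 114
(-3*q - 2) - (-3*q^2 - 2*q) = 3*q^2 - q - 2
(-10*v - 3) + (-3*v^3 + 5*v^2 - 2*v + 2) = -3*v^3 + 5*v^2 - 12*v - 1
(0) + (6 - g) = 6 - g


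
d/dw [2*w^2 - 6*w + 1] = 4*w - 6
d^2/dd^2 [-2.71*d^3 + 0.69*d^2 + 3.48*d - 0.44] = 1.38 - 16.26*d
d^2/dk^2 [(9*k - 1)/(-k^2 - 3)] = 2*(4*k^2*(1 - 9*k) + (27*k - 1)*(k^2 + 3))/(k^2 + 3)^3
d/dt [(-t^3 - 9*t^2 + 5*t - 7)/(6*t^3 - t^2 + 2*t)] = (55*t^4 - 64*t^3 + 113*t^2 - 14*t + 14)/(t^2*(36*t^4 - 12*t^3 + 25*t^2 - 4*t + 4))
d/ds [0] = 0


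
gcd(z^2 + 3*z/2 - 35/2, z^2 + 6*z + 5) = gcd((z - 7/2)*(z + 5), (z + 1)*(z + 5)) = z + 5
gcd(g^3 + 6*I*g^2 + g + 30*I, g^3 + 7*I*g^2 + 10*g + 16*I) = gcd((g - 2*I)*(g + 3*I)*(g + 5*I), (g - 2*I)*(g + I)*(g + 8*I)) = g - 2*I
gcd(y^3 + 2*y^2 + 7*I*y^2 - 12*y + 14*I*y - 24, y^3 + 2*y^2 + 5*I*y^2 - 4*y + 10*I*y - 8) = y^2 + y*(2 + 4*I) + 8*I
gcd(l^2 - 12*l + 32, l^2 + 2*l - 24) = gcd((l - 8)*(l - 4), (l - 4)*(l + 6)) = l - 4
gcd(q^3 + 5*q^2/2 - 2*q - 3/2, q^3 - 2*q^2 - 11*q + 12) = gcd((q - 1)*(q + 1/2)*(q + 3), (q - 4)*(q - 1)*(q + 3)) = q^2 + 2*q - 3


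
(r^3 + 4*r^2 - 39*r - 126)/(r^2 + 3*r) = r + 1 - 42/r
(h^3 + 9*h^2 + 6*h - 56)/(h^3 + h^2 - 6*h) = (h^2 + 11*h + 28)/(h*(h + 3))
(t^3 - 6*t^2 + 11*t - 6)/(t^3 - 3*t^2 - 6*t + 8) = (t^2 - 5*t + 6)/(t^2 - 2*t - 8)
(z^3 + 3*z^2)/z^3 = (z + 3)/z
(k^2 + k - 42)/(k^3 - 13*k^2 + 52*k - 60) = (k + 7)/(k^2 - 7*k + 10)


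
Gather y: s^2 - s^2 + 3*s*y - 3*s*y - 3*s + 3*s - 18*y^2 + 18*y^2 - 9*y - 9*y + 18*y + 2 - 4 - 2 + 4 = 0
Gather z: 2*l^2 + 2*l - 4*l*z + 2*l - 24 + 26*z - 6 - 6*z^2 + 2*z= 2*l^2 + 4*l - 6*z^2 + z*(28 - 4*l) - 30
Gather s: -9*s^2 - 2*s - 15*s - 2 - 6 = -9*s^2 - 17*s - 8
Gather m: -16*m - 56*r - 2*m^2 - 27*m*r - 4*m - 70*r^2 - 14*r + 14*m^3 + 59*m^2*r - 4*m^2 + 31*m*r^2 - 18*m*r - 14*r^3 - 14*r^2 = 14*m^3 + m^2*(59*r - 6) + m*(31*r^2 - 45*r - 20) - 14*r^3 - 84*r^2 - 70*r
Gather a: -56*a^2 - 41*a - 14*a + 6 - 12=-56*a^2 - 55*a - 6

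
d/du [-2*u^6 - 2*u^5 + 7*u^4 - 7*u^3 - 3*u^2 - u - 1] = -12*u^5 - 10*u^4 + 28*u^3 - 21*u^2 - 6*u - 1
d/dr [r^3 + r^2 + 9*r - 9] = 3*r^2 + 2*r + 9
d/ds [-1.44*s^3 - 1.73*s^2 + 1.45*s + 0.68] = -4.32*s^2 - 3.46*s + 1.45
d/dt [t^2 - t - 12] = 2*t - 1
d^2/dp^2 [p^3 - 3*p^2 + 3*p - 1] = 6*p - 6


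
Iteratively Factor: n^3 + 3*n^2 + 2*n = (n + 1)*(n^2 + 2*n) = (n + 1)*(n + 2)*(n)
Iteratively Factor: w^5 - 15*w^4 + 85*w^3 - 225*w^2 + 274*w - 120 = (w - 5)*(w^4 - 10*w^3 + 35*w^2 - 50*w + 24) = (w - 5)*(w - 3)*(w^3 - 7*w^2 + 14*w - 8) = (w - 5)*(w - 3)*(w - 2)*(w^2 - 5*w + 4) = (w - 5)*(w - 4)*(w - 3)*(w - 2)*(w - 1)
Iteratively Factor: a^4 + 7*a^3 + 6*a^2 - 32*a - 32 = (a + 4)*(a^3 + 3*a^2 - 6*a - 8) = (a - 2)*(a + 4)*(a^2 + 5*a + 4) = (a - 2)*(a + 1)*(a + 4)*(a + 4)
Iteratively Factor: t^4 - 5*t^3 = (t)*(t^3 - 5*t^2) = t*(t - 5)*(t^2) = t^2*(t - 5)*(t)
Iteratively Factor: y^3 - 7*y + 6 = (y + 3)*(y^2 - 3*y + 2) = (y - 2)*(y + 3)*(y - 1)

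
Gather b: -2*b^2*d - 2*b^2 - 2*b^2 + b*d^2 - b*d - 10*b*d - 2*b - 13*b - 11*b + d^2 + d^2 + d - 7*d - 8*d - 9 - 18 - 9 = b^2*(-2*d - 4) + b*(d^2 - 11*d - 26) + 2*d^2 - 14*d - 36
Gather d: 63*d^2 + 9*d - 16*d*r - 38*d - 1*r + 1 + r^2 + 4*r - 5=63*d^2 + d*(-16*r - 29) + r^2 + 3*r - 4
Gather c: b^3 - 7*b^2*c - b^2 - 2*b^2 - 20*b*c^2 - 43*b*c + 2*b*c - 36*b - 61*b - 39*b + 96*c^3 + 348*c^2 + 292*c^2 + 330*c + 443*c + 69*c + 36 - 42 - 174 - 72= b^3 - 3*b^2 - 136*b + 96*c^3 + c^2*(640 - 20*b) + c*(-7*b^2 - 41*b + 842) - 252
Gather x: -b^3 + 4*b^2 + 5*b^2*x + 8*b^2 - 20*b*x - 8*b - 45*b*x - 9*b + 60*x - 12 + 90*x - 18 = -b^3 + 12*b^2 - 17*b + x*(5*b^2 - 65*b + 150) - 30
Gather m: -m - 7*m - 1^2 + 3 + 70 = 72 - 8*m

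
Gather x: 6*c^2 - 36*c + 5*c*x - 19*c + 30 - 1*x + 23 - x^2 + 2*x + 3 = 6*c^2 - 55*c - x^2 + x*(5*c + 1) + 56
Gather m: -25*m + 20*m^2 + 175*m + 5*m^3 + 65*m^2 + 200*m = 5*m^3 + 85*m^2 + 350*m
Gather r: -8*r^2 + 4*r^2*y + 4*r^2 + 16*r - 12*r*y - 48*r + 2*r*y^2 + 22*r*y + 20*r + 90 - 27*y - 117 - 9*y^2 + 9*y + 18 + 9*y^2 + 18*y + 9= r^2*(4*y - 4) + r*(2*y^2 + 10*y - 12)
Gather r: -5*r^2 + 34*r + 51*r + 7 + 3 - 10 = -5*r^2 + 85*r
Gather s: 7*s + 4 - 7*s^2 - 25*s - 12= -7*s^2 - 18*s - 8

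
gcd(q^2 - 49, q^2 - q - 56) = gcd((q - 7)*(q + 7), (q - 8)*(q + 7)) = q + 7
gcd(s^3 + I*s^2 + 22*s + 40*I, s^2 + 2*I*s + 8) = s + 4*I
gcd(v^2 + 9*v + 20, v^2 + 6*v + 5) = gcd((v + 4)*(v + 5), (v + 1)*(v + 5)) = v + 5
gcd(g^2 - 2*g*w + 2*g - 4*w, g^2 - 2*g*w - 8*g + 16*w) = -g + 2*w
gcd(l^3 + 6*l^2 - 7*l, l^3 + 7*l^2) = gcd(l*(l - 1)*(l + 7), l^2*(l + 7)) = l^2 + 7*l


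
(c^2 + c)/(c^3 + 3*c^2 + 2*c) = 1/(c + 2)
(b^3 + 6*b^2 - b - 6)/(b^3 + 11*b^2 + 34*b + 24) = (b - 1)/(b + 4)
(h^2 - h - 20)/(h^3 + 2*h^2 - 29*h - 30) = (h + 4)/(h^2 + 7*h + 6)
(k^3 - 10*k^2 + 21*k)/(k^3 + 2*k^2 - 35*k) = (k^2 - 10*k + 21)/(k^2 + 2*k - 35)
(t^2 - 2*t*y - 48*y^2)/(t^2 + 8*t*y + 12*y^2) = (t - 8*y)/(t + 2*y)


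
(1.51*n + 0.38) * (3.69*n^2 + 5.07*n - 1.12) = 5.5719*n^3 + 9.0579*n^2 + 0.2354*n - 0.4256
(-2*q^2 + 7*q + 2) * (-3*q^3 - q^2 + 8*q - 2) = 6*q^5 - 19*q^4 - 29*q^3 + 58*q^2 + 2*q - 4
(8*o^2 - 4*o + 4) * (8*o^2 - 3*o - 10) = 64*o^4 - 56*o^3 - 36*o^2 + 28*o - 40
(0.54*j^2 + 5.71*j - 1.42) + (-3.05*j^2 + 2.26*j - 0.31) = -2.51*j^2 + 7.97*j - 1.73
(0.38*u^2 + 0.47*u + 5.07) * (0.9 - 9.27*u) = -3.5226*u^3 - 4.0149*u^2 - 46.5759*u + 4.563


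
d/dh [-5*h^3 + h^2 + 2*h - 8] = -15*h^2 + 2*h + 2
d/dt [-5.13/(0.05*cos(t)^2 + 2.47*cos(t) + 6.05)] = -(0.513*cos(t) + 12.6711)*sin(t)/(0.05*cos(t)^2 + 2.47*cos(t) + 6.05)^2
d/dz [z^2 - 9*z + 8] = 2*z - 9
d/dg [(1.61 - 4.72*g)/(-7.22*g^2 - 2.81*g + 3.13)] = (-34.0784*g^2 + 23.2484*g - 10.2495)/(52.1284*g^4 + 40.5764*g^3 - 37.3011*g^2 - 17.5906*g + 9.7969)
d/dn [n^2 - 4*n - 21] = 2*n - 4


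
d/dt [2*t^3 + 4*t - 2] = 6*t^2 + 4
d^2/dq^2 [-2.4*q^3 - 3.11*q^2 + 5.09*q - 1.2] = -14.4*q - 6.22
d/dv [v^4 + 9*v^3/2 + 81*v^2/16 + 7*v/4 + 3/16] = 4*v^3 + 27*v^2/2 + 81*v/8 + 7/4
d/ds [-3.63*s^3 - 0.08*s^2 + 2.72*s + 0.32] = -10.89*s^2 - 0.16*s + 2.72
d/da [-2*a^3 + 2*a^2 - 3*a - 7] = -6*a^2 + 4*a - 3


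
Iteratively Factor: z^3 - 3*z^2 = (z)*(z^2 - 3*z) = z^2*(z - 3)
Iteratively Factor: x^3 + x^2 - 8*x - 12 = (x + 2)*(x^2 - x - 6) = (x + 2)^2*(x - 3)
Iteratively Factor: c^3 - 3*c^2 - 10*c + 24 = (c + 3)*(c^2 - 6*c + 8) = (c - 4)*(c + 3)*(c - 2)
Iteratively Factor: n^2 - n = (n)*(n - 1)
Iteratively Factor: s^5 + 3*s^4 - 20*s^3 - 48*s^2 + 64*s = (s + 4)*(s^4 - s^3 - 16*s^2 + 16*s) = (s - 1)*(s + 4)*(s^3 - 16*s) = (s - 1)*(s + 4)^2*(s^2 - 4*s) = s*(s - 1)*(s + 4)^2*(s - 4)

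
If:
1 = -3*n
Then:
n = -1/3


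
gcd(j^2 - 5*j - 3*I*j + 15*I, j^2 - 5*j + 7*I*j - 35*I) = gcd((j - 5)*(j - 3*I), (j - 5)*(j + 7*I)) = j - 5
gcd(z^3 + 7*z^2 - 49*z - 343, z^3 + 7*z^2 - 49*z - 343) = z^3 + 7*z^2 - 49*z - 343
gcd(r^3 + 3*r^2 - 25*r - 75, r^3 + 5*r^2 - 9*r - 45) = r^2 + 8*r + 15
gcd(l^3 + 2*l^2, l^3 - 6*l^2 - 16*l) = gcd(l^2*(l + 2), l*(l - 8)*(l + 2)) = l^2 + 2*l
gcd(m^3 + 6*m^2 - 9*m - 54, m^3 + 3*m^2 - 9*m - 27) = m^2 - 9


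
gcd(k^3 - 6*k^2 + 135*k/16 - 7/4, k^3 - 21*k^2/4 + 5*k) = k - 4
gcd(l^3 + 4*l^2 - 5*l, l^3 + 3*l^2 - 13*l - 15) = l + 5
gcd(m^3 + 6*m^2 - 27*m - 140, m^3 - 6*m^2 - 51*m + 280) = m^2 + 2*m - 35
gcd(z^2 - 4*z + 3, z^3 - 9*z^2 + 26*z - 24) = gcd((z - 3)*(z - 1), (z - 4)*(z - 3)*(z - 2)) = z - 3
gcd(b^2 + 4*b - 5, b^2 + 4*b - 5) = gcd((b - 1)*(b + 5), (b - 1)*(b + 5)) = b^2 + 4*b - 5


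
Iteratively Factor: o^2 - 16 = (o - 4)*(o + 4)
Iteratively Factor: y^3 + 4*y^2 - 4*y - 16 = (y - 2)*(y^2 + 6*y + 8) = (y - 2)*(y + 2)*(y + 4)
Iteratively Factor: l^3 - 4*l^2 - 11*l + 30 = (l - 5)*(l^2 + l - 6) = (l - 5)*(l - 2)*(l + 3)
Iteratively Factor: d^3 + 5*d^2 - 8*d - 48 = (d + 4)*(d^2 + d - 12) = (d + 4)^2*(d - 3)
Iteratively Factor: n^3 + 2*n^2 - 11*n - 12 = (n - 3)*(n^2 + 5*n + 4) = (n - 3)*(n + 4)*(n + 1)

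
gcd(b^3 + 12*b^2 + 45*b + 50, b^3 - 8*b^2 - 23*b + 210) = b + 5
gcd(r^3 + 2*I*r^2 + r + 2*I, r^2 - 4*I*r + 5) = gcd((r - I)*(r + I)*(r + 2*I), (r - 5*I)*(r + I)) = r + I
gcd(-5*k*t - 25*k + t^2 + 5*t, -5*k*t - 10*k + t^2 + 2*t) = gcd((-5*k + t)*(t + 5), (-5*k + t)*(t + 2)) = -5*k + t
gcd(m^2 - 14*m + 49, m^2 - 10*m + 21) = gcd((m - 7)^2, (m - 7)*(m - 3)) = m - 7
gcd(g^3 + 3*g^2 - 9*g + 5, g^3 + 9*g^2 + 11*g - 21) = g - 1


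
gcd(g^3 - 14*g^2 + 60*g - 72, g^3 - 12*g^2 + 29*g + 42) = g - 6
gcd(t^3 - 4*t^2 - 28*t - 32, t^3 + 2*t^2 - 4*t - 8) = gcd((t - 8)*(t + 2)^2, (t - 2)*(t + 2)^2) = t^2 + 4*t + 4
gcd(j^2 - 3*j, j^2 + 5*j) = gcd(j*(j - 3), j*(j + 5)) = j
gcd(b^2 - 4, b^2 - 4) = b^2 - 4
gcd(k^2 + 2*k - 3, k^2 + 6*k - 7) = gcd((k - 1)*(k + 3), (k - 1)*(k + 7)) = k - 1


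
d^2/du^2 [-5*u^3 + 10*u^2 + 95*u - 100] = 20 - 30*u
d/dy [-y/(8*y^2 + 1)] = (8*y^2 - 1)/(8*y^2 + 1)^2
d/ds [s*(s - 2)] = 2*s - 2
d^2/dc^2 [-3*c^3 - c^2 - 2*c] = -18*c - 2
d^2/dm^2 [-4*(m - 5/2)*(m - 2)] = -8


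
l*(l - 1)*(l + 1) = l^3 - l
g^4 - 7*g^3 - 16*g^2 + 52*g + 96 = (g - 8)*(g - 3)*(g + 2)^2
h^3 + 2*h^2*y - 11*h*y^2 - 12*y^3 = (h - 3*y)*(h + y)*(h + 4*y)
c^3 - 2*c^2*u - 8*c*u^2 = c*(c - 4*u)*(c + 2*u)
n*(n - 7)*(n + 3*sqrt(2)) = n^3 - 7*n^2 + 3*sqrt(2)*n^2 - 21*sqrt(2)*n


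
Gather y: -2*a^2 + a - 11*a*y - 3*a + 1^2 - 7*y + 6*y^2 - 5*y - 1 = -2*a^2 - 2*a + 6*y^2 + y*(-11*a - 12)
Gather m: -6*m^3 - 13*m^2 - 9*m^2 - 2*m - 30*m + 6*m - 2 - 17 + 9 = -6*m^3 - 22*m^2 - 26*m - 10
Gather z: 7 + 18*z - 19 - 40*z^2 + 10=-40*z^2 + 18*z - 2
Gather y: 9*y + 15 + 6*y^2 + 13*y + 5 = 6*y^2 + 22*y + 20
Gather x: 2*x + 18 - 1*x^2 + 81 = -x^2 + 2*x + 99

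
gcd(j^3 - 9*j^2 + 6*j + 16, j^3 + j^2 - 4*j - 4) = j^2 - j - 2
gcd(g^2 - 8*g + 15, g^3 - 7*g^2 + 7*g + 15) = g^2 - 8*g + 15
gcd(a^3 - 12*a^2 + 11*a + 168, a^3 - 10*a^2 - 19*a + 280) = a^2 - 15*a + 56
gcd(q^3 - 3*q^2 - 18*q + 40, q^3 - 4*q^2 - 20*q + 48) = q^2 + 2*q - 8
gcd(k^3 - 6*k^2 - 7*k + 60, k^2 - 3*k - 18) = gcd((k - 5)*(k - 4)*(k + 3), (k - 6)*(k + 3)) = k + 3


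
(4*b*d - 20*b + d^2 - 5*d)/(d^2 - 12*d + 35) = (4*b + d)/(d - 7)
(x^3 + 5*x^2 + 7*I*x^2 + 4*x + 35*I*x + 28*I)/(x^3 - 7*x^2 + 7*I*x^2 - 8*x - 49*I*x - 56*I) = (x + 4)/(x - 8)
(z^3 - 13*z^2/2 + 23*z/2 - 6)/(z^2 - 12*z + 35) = (2*z^3 - 13*z^2 + 23*z - 12)/(2*(z^2 - 12*z + 35))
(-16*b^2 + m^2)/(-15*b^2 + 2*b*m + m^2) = (-16*b^2 + m^2)/(-15*b^2 + 2*b*m + m^2)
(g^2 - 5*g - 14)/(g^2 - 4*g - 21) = (g + 2)/(g + 3)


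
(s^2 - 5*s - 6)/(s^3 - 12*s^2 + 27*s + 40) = (s - 6)/(s^2 - 13*s + 40)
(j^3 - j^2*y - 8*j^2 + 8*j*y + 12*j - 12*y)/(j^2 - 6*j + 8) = (j^2 - j*y - 6*j + 6*y)/(j - 4)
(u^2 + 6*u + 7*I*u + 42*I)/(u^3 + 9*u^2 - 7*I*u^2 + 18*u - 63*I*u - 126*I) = (u + 7*I)/(u^2 + u*(3 - 7*I) - 21*I)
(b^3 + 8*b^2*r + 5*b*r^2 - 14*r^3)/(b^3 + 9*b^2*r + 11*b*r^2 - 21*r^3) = (b + 2*r)/(b + 3*r)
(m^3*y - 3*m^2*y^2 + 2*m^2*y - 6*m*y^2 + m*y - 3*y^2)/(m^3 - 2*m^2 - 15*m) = y*(-m^3 + 3*m^2*y - 2*m^2 + 6*m*y - m + 3*y)/(m*(-m^2 + 2*m + 15))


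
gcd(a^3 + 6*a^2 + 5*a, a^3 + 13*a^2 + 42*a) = a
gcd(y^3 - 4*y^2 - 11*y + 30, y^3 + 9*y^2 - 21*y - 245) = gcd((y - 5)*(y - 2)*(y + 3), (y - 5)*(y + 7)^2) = y - 5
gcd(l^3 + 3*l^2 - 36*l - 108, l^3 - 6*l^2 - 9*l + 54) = l^2 - 3*l - 18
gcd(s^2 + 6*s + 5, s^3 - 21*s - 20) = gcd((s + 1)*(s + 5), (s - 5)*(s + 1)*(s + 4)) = s + 1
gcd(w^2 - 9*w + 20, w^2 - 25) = w - 5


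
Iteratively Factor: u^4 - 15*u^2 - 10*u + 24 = (u - 1)*(u^3 + u^2 - 14*u - 24) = (u - 4)*(u - 1)*(u^2 + 5*u + 6) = (u - 4)*(u - 1)*(u + 2)*(u + 3)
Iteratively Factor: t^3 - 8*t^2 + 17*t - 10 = (t - 2)*(t^2 - 6*t + 5) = (t - 2)*(t - 1)*(t - 5)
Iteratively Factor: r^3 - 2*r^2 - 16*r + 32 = (r - 4)*(r^2 + 2*r - 8) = (r - 4)*(r - 2)*(r + 4)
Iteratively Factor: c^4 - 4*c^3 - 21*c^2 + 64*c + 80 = (c + 4)*(c^3 - 8*c^2 + 11*c + 20) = (c - 4)*(c + 4)*(c^2 - 4*c - 5) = (c - 4)*(c + 1)*(c + 4)*(c - 5)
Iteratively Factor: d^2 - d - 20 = (d - 5)*(d + 4)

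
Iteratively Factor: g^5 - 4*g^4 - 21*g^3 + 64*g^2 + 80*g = (g)*(g^4 - 4*g^3 - 21*g^2 + 64*g + 80) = g*(g - 4)*(g^3 - 21*g - 20) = g*(g - 4)*(g + 4)*(g^2 - 4*g - 5) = g*(g - 4)*(g + 1)*(g + 4)*(g - 5)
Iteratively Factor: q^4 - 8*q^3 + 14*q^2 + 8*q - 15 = (q - 5)*(q^3 - 3*q^2 - q + 3) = (q - 5)*(q - 1)*(q^2 - 2*q - 3) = (q - 5)*(q - 1)*(q + 1)*(q - 3)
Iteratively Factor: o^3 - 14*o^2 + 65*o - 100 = (o - 5)*(o^2 - 9*o + 20) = (o - 5)*(o - 4)*(o - 5)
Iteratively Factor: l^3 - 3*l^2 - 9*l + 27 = (l - 3)*(l^2 - 9) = (l - 3)*(l + 3)*(l - 3)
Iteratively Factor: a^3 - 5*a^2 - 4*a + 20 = (a - 2)*(a^2 - 3*a - 10) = (a - 5)*(a - 2)*(a + 2)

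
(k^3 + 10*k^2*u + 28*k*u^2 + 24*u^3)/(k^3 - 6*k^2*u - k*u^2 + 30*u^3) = (k^2 + 8*k*u + 12*u^2)/(k^2 - 8*k*u + 15*u^2)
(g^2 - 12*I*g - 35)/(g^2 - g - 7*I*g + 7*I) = (g - 5*I)/(g - 1)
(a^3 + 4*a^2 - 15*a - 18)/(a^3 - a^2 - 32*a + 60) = (a^2 - 2*a - 3)/(a^2 - 7*a + 10)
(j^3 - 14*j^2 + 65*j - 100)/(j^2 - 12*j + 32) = (j^2 - 10*j + 25)/(j - 8)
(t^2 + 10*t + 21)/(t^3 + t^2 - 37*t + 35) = (t + 3)/(t^2 - 6*t + 5)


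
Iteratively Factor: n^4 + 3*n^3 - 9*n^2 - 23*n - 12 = (n - 3)*(n^3 + 6*n^2 + 9*n + 4) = (n - 3)*(n + 4)*(n^2 + 2*n + 1) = (n - 3)*(n + 1)*(n + 4)*(n + 1)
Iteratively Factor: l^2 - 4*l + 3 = (l - 1)*(l - 3)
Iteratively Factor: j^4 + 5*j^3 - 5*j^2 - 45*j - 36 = (j - 3)*(j^3 + 8*j^2 + 19*j + 12) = (j - 3)*(j + 4)*(j^2 + 4*j + 3) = (j - 3)*(j + 3)*(j + 4)*(j + 1)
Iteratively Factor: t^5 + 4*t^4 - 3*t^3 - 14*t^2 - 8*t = (t + 1)*(t^4 + 3*t^3 - 6*t^2 - 8*t) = (t + 1)^2*(t^3 + 2*t^2 - 8*t) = (t - 2)*(t + 1)^2*(t^2 + 4*t) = t*(t - 2)*(t + 1)^2*(t + 4)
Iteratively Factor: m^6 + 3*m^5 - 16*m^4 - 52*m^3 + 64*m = (m + 2)*(m^5 + m^4 - 18*m^3 - 16*m^2 + 32*m) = (m - 1)*(m + 2)*(m^4 + 2*m^3 - 16*m^2 - 32*m) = m*(m - 1)*(m + 2)*(m^3 + 2*m^2 - 16*m - 32) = m*(m - 1)*(m + 2)^2*(m^2 - 16) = m*(m - 1)*(m + 2)^2*(m + 4)*(m - 4)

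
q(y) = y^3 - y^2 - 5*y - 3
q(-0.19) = -2.09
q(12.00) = 1521.00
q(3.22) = 3.92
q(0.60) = -6.14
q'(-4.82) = 74.34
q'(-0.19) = -4.51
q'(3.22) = 19.67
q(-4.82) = -114.11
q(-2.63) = -14.96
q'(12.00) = 403.00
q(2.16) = -8.39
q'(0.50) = -5.25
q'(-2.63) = 21.01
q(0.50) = -5.62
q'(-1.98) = 10.72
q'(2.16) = 4.68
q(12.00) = 1521.00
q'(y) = 3*y^2 - 2*y - 5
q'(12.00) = 403.00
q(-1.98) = -4.78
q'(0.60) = -5.12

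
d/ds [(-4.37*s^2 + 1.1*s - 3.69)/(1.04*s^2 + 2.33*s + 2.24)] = (-11.3261*s^2 - 11.9024*s + 11.0617)/(1.0816*s^4 + 4.8464*s^3 + 10.0881*s^2 + 10.4384*s + 5.0176)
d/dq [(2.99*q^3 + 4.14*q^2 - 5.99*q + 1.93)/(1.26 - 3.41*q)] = (-20.3918*q^3 - 2.8152*q^2 + 10.4328*q - 0.966100000000001)/(11.6281*q^2 - 8.5932*q + 1.5876)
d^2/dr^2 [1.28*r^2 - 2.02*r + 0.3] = 2.56000000000000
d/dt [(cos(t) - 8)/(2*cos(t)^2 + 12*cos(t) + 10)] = (cos(t)^2 - 16*cos(t) - 53)*sin(t)/(2*(cos(t)^2 + 6*cos(t) + 5)^2)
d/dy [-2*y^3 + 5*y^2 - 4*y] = -6*y^2 + 10*y - 4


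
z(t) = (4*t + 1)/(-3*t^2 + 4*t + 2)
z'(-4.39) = 0.04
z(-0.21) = 0.16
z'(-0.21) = 3.10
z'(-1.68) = 0.16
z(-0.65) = 0.86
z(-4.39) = 0.23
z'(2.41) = 2.63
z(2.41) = -1.84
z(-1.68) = 0.43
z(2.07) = -3.60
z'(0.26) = 0.79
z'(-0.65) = 1.48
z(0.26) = 0.72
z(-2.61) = 0.33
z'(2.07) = 10.23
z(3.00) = -1.00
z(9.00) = -0.18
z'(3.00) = 0.77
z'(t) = (4*t + 1)*(6*t - 4)/(-3*t^2 + 4*t + 2)^2 + 4/(-3*t^2 + 4*t + 2)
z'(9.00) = 0.02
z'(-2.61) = 0.08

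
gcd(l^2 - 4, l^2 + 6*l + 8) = l + 2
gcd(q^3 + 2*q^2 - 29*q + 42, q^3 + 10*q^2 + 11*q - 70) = q^2 + 5*q - 14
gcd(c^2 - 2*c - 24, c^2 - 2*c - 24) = c^2 - 2*c - 24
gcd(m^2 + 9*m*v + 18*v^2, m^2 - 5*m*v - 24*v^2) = m + 3*v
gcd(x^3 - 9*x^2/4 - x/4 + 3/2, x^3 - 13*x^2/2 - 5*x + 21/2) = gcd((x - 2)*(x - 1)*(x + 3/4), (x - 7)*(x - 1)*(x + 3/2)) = x - 1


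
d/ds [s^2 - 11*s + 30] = 2*s - 11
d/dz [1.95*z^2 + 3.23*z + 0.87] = 3.9*z + 3.23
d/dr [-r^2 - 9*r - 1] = -2*r - 9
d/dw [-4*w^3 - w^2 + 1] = 2*w*(-6*w - 1)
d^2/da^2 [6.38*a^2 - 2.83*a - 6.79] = 12.7600000000000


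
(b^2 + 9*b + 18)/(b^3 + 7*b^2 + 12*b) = (b + 6)/(b*(b + 4))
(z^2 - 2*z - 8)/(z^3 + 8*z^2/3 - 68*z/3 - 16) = 3*(z + 2)/(3*z^2 + 20*z + 12)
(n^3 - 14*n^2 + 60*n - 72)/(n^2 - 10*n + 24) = (n^2 - 8*n + 12)/(n - 4)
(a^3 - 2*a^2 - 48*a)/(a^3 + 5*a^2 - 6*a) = (a - 8)/(a - 1)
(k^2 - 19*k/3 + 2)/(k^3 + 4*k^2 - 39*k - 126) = (k - 1/3)/(k^2 + 10*k + 21)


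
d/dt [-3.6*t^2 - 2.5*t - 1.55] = -7.2*t - 2.5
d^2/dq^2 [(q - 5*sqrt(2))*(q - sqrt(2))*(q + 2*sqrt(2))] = 6*q - 8*sqrt(2)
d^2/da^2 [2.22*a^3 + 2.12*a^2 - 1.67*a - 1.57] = 13.32*a + 4.24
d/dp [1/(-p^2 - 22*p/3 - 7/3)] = 6*(3*p + 11)/(3*p^2 + 22*p + 7)^2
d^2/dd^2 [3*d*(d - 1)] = 6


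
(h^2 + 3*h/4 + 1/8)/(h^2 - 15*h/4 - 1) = (h + 1/2)/(h - 4)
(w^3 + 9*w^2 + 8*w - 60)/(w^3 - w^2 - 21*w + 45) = (w^2 + 4*w - 12)/(w^2 - 6*w + 9)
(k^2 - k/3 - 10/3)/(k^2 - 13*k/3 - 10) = (k - 2)/(k - 6)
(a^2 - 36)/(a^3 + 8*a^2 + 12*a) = (a - 6)/(a*(a + 2))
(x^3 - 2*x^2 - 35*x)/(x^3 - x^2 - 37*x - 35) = x/(x + 1)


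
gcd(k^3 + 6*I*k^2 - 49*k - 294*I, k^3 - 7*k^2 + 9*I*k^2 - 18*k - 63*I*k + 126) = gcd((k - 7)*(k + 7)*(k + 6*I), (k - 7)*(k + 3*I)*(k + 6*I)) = k^2 + k*(-7 + 6*I) - 42*I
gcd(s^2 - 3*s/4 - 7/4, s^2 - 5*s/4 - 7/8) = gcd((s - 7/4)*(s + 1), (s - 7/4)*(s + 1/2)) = s - 7/4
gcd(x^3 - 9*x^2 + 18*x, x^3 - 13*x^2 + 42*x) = x^2 - 6*x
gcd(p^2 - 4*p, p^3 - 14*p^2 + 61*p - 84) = p - 4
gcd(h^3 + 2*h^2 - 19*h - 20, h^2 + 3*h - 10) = h + 5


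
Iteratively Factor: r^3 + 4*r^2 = (r)*(r^2 + 4*r) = r^2*(r + 4)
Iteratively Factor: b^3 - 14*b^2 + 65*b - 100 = (b - 5)*(b^2 - 9*b + 20) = (b - 5)^2*(b - 4)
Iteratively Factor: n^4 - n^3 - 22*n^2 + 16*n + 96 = (n - 4)*(n^3 + 3*n^2 - 10*n - 24) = (n - 4)*(n - 3)*(n^2 + 6*n + 8) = (n - 4)*(n - 3)*(n + 4)*(n + 2)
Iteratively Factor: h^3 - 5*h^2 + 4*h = (h)*(h^2 - 5*h + 4) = h*(h - 4)*(h - 1)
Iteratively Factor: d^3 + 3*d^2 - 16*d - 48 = (d + 4)*(d^2 - d - 12) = (d - 4)*(d + 4)*(d + 3)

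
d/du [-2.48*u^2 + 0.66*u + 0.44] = 0.66 - 4.96*u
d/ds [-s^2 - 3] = -2*s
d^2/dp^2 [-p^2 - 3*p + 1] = -2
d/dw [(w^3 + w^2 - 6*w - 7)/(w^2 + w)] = (w^4 + 2*w^3 + 7*w^2 + 14*w + 7)/(w^2*(w^2 + 2*w + 1))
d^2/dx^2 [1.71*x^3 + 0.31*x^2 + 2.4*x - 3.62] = 10.26*x + 0.62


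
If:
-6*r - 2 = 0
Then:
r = -1/3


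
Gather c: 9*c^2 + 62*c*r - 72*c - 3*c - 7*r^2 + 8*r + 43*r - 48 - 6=9*c^2 + c*(62*r - 75) - 7*r^2 + 51*r - 54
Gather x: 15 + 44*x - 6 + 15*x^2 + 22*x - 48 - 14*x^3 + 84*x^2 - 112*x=-14*x^3 + 99*x^2 - 46*x - 39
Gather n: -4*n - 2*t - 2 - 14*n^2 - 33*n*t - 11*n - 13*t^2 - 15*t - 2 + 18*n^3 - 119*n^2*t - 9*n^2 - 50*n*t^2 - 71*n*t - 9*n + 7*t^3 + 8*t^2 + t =18*n^3 + n^2*(-119*t - 23) + n*(-50*t^2 - 104*t - 24) + 7*t^3 - 5*t^2 - 16*t - 4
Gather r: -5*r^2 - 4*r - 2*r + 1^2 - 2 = -5*r^2 - 6*r - 1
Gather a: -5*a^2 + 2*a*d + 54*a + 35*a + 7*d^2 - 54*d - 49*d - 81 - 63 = -5*a^2 + a*(2*d + 89) + 7*d^2 - 103*d - 144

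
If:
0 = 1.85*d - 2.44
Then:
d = 1.32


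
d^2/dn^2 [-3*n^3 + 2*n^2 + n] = 4 - 18*n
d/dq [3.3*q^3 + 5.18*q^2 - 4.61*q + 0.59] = 9.9*q^2 + 10.36*q - 4.61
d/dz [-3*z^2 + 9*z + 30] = 9 - 6*z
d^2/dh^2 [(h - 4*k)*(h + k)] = 2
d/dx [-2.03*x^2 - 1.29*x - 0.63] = -4.06*x - 1.29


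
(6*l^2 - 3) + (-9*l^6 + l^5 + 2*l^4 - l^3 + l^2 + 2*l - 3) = -9*l^6 + l^5 + 2*l^4 - l^3 + 7*l^2 + 2*l - 6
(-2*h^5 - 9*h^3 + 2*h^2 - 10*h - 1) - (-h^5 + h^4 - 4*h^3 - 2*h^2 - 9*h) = -h^5 - h^4 - 5*h^3 + 4*h^2 - h - 1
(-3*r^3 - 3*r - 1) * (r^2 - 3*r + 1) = -3*r^5 + 9*r^4 - 6*r^3 + 8*r^2 - 1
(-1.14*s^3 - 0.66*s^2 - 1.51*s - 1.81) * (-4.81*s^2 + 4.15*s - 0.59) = 5.4834*s^5 - 1.5564*s^4 + 5.1967*s^3 + 2.829*s^2 - 6.6206*s + 1.0679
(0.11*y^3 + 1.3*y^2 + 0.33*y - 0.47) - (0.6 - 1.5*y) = 0.11*y^3 + 1.3*y^2 + 1.83*y - 1.07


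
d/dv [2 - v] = -1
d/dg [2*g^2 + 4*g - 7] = 4*g + 4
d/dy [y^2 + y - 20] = 2*y + 1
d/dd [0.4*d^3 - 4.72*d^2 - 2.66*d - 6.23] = 1.2*d^2 - 9.44*d - 2.66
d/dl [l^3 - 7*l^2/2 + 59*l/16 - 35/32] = 3*l^2 - 7*l + 59/16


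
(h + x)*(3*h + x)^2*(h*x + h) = 9*h^4*x + 9*h^4 + 15*h^3*x^2 + 15*h^3*x + 7*h^2*x^3 + 7*h^2*x^2 + h*x^4 + h*x^3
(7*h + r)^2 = 49*h^2 + 14*h*r + r^2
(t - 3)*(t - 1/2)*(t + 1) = t^3 - 5*t^2/2 - 2*t + 3/2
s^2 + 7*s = s*(s + 7)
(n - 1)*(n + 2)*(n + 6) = n^3 + 7*n^2 + 4*n - 12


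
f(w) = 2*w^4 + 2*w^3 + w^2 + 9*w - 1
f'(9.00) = 6345.00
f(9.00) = 14741.00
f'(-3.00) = -159.00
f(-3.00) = 89.00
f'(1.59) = 59.51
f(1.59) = 36.66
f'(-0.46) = 8.57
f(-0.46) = -5.03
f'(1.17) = 32.37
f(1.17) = 17.85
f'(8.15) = 4754.58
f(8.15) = 10045.36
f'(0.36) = 10.87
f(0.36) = 2.50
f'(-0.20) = 8.78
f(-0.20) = -2.77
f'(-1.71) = -16.88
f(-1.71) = -6.37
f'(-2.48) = -81.08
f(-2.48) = 27.98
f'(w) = 8*w^3 + 6*w^2 + 2*w + 9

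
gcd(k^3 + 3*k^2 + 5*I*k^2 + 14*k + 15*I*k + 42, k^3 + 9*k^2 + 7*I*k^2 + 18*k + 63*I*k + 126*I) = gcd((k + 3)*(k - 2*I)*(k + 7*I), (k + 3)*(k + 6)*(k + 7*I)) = k^2 + k*(3 + 7*I) + 21*I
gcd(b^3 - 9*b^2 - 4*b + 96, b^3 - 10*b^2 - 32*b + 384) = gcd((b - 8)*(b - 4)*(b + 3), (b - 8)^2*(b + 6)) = b - 8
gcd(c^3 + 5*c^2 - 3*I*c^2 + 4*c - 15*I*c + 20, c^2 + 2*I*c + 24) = c - 4*I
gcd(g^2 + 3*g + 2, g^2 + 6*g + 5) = g + 1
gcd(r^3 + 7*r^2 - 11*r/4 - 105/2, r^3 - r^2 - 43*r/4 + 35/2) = r^2 + r - 35/4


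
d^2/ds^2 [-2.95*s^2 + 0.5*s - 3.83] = -5.90000000000000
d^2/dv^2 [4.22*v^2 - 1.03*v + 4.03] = 8.44000000000000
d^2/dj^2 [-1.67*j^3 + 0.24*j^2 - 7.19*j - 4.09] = 0.48 - 10.02*j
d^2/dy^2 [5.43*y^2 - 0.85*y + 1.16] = 10.8600000000000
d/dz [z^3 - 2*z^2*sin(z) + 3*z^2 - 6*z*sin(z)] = -2*z^2*cos(z) + 3*z^2 - 4*z*sin(z) - 6*z*cos(z) + 6*z - 6*sin(z)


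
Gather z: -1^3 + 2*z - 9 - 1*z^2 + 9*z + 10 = -z^2 + 11*z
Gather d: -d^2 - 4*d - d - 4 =-d^2 - 5*d - 4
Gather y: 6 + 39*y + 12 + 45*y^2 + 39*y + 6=45*y^2 + 78*y + 24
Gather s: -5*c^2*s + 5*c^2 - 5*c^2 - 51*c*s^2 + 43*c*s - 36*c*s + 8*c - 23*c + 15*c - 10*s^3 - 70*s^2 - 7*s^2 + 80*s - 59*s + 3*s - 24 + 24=-10*s^3 + s^2*(-51*c - 77) + s*(-5*c^2 + 7*c + 24)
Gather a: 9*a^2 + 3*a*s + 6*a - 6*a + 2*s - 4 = 9*a^2 + 3*a*s + 2*s - 4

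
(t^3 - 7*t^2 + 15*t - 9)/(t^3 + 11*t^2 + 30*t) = (t^3 - 7*t^2 + 15*t - 9)/(t*(t^2 + 11*t + 30))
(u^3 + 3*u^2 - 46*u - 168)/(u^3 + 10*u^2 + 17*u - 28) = (u^2 - u - 42)/(u^2 + 6*u - 7)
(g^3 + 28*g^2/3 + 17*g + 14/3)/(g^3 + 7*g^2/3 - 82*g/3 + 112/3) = (3*g^2 + 7*g + 2)/(3*g^2 - 14*g + 16)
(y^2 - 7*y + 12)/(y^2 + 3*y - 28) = (y - 3)/(y + 7)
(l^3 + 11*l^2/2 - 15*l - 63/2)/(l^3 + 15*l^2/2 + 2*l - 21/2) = (l - 3)/(l - 1)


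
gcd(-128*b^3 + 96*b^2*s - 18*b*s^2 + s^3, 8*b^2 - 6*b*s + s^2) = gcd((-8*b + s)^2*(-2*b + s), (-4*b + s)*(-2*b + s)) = -2*b + s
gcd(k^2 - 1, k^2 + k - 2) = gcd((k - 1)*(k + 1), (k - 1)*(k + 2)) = k - 1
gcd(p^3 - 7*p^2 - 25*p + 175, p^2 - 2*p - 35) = p^2 - 2*p - 35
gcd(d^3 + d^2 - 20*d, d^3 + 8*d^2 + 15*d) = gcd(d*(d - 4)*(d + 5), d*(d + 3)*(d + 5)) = d^2 + 5*d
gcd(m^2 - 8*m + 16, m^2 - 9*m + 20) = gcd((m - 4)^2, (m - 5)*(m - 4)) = m - 4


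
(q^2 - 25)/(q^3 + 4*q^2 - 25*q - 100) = 1/(q + 4)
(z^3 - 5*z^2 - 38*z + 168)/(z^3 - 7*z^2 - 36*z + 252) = (z - 4)/(z - 6)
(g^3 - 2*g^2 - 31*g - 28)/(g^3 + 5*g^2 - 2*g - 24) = (g^2 - 6*g - 7)/(g^2 + g - 6)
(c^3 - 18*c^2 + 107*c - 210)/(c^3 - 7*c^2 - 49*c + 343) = (c^2 - 11*c + 30)/(c^2 - 49)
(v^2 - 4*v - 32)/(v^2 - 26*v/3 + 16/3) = 3*(v + 4)/(3*v - 2)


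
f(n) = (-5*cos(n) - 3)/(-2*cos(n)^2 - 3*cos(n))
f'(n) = (-4*sin(n)*cos(n) - 3*sin(n))*(-5*cos(n) - 3)/(-2*cos(n)^2 - 3*cos(n))^2 + 5*sin(n)/(-2*cos(n)^2 - 3*cos(n)) = (10*sin(n) + 9*sin(n)/cos(n)^2 + 12*tan(n))/(2*cos(n) + 3)^2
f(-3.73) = 1.04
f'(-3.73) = 2.67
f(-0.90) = 2.32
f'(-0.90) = -2.29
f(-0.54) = 1.80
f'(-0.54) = -0.84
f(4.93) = 5.51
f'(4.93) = -21.45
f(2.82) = 1.67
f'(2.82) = 1.91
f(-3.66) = 1.22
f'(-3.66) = 2.52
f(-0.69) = 1.96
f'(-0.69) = -1.26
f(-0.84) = 2.19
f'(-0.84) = -1.91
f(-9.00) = 1.45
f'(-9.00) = -2.28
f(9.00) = 1.45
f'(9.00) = 2.28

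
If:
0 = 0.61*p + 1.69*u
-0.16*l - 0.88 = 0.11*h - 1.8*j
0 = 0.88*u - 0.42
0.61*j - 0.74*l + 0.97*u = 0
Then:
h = 18.3964232488823*l - 20.4190489093619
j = 1.21311475409836*l - 0.758941877794337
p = -1.32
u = 0.48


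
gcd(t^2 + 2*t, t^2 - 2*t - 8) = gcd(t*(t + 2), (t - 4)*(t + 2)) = t + 2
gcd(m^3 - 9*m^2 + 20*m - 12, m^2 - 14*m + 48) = m - 6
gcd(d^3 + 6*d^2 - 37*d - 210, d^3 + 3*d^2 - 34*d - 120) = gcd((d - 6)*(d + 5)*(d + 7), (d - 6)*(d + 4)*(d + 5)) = d^2 - d - 30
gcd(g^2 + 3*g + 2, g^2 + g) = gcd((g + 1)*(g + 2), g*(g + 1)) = g + 1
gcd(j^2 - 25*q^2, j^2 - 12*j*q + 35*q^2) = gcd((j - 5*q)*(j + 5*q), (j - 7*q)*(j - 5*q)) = -j + 5*q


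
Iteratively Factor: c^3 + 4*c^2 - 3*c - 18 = (c - 2)*(c^2 + 6*c + 9) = (c - 2)*(c + 3)*(c + 3)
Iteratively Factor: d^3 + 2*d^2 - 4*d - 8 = (d - 2)*(d^2 + 4*d + 4) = (d - 2)*(d + 2)*(d + 2)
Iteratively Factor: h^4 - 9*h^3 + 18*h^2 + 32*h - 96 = (h - 4)*(h^3 - 5*h^2 - 2*h + 24) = (h - 4)*(h - 3)*(h^2 - 2*h - 8) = (h - 4)*(h - 3)*(h + 2)*(h - 4)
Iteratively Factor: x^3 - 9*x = (x + 3)*(x^2 - 3*x) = x*(x + 3)*(x - 3)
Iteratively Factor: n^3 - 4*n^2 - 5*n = (n)*(n^2 - 4*n - 5) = n*(n - 5)*(n + 1)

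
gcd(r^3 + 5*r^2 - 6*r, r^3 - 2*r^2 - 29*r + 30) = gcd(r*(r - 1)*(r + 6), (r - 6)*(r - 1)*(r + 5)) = r - 1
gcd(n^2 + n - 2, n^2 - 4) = n + 2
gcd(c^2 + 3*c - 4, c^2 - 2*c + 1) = c - 1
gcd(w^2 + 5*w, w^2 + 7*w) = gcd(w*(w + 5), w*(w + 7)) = w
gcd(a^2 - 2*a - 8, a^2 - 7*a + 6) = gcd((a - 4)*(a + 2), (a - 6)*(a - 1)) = 1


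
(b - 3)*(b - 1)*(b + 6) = b^3 + 2*b^2 - 21*b + 18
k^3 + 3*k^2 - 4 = (k - 1)*(k + 2)^2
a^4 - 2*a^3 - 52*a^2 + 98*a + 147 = (a - 7)*(a - 3)*(a + 1)*(a + 7)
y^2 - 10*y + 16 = (y - 8)*(y - 2)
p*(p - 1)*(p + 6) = p^3 + 5*p^2 - 6*p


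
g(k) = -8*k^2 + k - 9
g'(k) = 1 - 16*k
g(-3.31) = -99.96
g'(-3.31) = 53.96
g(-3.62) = -117.46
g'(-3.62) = 58.92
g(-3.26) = -97.28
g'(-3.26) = 53.16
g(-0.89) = -16.23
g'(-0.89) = 15.24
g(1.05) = -16.77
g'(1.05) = -15.80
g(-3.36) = -102.68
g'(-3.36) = 54.76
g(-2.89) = -78.71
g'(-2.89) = 47.24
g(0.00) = -9.00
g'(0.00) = 1.00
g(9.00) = -648.00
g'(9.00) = -143.00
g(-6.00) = -303.00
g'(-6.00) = 97.00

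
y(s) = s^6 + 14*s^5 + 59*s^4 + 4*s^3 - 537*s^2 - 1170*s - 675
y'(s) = 6*s^5 + 70*s^4 + 236*s^3 + 12*s^2 - 1074*s - 1170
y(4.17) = 26148.90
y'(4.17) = 40404.41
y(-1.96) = 47.60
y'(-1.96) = 63.67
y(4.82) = 62464.15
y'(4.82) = 73750.95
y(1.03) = -2361.60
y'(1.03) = -1919.86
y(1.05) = -2399.99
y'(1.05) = -1918.53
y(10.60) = 3968246.07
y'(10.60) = 1956542.91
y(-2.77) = 2.69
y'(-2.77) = 23.79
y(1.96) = -3668.66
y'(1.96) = -245.37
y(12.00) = 7607925.00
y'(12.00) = 3339990.00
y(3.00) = 0.00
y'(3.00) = 9216.00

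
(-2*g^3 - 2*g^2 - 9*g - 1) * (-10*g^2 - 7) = 20*g^5 + 20*g^4 + 104*g^3 + 24*g^2 + 63*g + 7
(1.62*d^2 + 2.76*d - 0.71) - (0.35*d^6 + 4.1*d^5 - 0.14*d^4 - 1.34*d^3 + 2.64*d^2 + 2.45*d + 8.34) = -0.35*d^6 - 4.1*d^5 + 0.14*d^4 + 1.34*d^3 - 1.02*d^2 + 0.31*d - 9.05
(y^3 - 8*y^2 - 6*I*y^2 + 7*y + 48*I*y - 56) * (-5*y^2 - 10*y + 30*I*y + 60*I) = -5*y^5 + 30*y^4 + 60*I*y^4 + 225*y^3 - 360*I*y^3 - 870*y^2 - 750*I*y^2 - 2320*y - 1260*I*y - 3360*I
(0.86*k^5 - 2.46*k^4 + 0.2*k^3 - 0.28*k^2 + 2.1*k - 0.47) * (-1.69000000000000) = -1.4534*k^5 + 4.1574*k^4 - 0.338*k^3 + 0.4732*k^2 - 3.549*k + 0.7943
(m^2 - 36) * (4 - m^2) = -m^4 + 40*m^2 - 144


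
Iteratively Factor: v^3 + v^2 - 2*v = (v + 2)*(v^2 - v) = v*(v + 2)*(v - 1)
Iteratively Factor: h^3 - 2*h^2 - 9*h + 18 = (h + 3)*(h^2 - 5*h + 6) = (h - 3)*(h + 3)*(h - 2)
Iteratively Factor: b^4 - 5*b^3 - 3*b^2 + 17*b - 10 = (b - 1)*(b^3 - 4*b^2 - 7*b + 10) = (b - 5)*(b - 1)*(b^2 + b - 2) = (b - 5)*(b - 1)*(b + 2)*(b - 1)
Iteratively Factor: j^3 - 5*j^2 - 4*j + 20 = (j - 5)*(j^2 - 4) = (j - 5)*(j + 2)*(j - 2)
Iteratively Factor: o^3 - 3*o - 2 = (o + 1)*(o^2 - o - 2) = (o - 2)*(o + 1)*(o + 1)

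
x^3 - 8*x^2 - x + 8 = (x - 8)*(x - 1)*(x + 1)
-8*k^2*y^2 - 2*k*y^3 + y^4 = y^2*(-4*k + y)*(2*k + y)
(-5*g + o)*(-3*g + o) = 15*g^2 - 8*g*o + o^2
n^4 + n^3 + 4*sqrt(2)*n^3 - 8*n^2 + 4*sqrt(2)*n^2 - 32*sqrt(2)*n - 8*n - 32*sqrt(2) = (n + 1)*(n - 2*sqrt(2))*(n + 2*sqrt(2))*(n + 4*sqrt(2))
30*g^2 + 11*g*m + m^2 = (5*g + m)*(6*g + m)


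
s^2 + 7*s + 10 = (s + 2)*(s + 5)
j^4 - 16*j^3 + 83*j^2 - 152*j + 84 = (j - 7)*(j - 6)*(j - 2)*(j - 1)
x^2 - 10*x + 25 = (x - 5)^2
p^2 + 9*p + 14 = (p + 2)*(p + 7)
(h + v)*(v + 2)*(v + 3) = h*v^2 + 5*h*v + 6*h + v^3 + 5*v^2 + 6*v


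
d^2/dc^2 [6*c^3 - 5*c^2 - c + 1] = 36*c - 10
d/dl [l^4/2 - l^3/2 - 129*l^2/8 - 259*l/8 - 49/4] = 2*l^3 - 3*l^2/2 - 129*l/4 - 259/8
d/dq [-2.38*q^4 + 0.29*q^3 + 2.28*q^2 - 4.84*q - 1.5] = -9.52*q^3 + 0.87*q^2 + 4.56*q - 4.84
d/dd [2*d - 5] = 2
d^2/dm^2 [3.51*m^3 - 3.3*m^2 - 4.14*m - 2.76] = 21.06*m - 6.6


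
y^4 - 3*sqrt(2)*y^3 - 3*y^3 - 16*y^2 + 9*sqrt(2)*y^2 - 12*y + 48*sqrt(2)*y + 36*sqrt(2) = (y - 6)*(y + 1)*(y + 2)*(y - 3*sqrt(2))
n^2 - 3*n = n*(n - 3)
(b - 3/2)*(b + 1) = b^2 - b/2 - 3/2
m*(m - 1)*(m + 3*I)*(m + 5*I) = m^4 - m^3 + 8*I*m^3 - 15*m^2 - 8*I*m^2 + 15*m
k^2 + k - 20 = (k - 4)*(k + 5)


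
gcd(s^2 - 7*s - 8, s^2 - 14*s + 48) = s - 8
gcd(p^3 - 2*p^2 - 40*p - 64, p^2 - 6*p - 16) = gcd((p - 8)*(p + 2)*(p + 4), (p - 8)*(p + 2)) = p^2 - 6*p - 16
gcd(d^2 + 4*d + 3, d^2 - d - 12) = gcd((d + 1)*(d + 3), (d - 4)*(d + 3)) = d + 3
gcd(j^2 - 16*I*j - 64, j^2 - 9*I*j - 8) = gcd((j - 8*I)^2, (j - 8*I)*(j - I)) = j - 8*I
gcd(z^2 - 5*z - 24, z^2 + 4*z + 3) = z + 3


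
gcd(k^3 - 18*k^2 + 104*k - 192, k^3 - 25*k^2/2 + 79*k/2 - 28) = k - 8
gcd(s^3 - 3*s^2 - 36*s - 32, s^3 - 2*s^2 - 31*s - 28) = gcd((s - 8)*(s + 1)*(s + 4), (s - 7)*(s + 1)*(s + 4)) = s^2 + 5*s + 4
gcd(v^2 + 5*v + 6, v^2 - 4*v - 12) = v + 2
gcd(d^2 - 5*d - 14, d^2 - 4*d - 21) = d - 7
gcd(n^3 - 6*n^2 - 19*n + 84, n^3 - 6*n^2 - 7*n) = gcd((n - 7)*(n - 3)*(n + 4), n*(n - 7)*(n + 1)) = n - 7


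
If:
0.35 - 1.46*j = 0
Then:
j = 0.24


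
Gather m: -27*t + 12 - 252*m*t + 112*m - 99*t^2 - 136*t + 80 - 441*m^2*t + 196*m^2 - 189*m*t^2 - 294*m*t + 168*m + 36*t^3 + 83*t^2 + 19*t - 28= m^2*(196 - 441*t) + m*(-189*t^2 - 546*t + 280) + 36*t^3 - 16*t^2 - 144*t + 64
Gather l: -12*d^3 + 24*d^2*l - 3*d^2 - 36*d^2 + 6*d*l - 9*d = -12*d^3 - 39*d^2 - 9*d + l*(24*d^2 + 6*d)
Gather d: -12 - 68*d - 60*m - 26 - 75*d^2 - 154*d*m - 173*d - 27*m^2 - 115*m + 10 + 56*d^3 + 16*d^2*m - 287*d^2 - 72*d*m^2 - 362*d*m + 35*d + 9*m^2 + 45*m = 56*d^3 + d^2*(16*m - 362) + d*(-72*m^2 - 516*m - 206) - 18*m^2 - 130*m - 28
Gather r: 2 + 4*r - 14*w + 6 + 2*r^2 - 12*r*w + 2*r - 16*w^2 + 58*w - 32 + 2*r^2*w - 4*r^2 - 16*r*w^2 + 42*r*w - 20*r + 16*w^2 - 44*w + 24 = r^2*(2*w - 2) + r*(-16*w^2 + 30*w - 14)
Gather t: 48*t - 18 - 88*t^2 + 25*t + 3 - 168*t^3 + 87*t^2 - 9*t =-168*t^3 - t^2 + 64*t - 15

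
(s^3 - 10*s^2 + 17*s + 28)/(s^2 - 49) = (s^2 - 3*s - 4)/(s + 7)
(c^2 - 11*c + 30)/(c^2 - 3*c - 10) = (c - 6)/(c + 2)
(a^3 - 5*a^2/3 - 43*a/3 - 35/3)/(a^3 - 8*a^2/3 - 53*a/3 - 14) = (a - 5)/(a - 6)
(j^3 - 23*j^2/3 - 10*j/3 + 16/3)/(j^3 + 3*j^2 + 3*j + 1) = (3*j^2 - 26*j + 16)/(3*(j^2 + 2*j + 1))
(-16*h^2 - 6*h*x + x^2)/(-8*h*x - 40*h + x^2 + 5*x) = (2*h + x)/(x + 5)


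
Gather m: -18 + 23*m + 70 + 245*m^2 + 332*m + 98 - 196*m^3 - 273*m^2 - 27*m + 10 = -196*m^3 - 28*m^2 + 328*m + 160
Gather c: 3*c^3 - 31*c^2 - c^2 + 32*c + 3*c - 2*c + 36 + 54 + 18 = 3*c^3 - 32*c^2 + 33*c + 108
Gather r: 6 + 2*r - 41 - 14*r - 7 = -12*r - 42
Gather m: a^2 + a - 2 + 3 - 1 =a^2 + a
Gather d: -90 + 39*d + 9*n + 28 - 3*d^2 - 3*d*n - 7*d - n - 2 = -3*d^2 + d*(32 - 3*n) + 8*n - 64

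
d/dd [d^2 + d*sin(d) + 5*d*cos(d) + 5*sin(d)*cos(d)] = -5*d*sin(d) + d*cos(d) + 2*d + sin(d) + 5*cos(d) + 5*cos(2*d)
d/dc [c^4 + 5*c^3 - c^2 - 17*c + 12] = 4*c^3 + 15*c^2 - 2*c - 17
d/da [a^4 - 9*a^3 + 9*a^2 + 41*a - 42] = 4*a^3 - 27*a^2 + 18*a + 41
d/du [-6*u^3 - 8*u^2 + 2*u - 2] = -18*u^2 - 16*u + 2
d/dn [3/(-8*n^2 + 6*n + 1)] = 6*(8*n - 3)/(-8*n^2 + 6*n + 1)^2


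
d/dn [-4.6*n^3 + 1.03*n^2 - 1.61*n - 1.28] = -13.8*n^2 + 2.06*n - 1.61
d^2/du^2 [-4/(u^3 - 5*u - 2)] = 8*(3*u*(-u^3 + 5*u + 2) + (3*u^2 - 5)^2)/(-u^3 + 5*u + 2)^3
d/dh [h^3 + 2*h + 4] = 3*h^2 + 2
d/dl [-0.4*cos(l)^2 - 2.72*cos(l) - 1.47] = (0.8*cos(l) + 2.72)*sin(l)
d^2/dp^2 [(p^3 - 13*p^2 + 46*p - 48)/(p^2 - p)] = 4*(17*p^3 - 72*p^2 + 72*p - 24)/(p^3*(p^3 - 3*p^2 + 3*p - 1))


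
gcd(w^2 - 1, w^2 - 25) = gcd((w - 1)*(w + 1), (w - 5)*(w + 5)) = 1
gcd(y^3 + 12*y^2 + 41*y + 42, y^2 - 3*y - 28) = 1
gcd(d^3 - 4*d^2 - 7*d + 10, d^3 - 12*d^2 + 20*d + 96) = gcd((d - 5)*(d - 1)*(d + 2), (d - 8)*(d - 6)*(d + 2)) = d + 2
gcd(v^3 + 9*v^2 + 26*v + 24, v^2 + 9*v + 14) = v + 2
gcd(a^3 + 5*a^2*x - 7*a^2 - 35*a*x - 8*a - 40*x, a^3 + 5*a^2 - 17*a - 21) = a + 1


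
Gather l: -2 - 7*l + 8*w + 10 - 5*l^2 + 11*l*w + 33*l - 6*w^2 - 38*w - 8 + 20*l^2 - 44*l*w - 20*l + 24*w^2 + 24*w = 15*l^2 + l*(6 - 33*w) + 18*w^2 - 6*w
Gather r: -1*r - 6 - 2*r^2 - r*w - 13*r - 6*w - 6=-2*r^2 + r*(-w - 14) - 6*w - 12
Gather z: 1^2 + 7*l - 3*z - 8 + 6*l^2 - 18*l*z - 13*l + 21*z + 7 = 6*l^2 - 6*l + z*(18 - 18*l)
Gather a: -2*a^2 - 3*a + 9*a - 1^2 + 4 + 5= -2*a^2 + 6*a + 8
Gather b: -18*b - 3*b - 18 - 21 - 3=-21*b - 42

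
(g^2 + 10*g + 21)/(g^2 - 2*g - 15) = (g + 7)/(g - 5)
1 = 1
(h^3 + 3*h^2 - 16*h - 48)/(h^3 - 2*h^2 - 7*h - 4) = (h^2 + 7*h + 12)/(h^2 + 2*h + 1)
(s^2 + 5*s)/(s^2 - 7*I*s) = (s + 5)/(s - 7*I)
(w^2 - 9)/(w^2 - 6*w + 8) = (w^2 - 9)/(w^2 - 6*w + 8)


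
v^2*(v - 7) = v^3 - 7*v^2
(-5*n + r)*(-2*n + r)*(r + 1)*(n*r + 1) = 10*n^3*r^2 + 10*n^3*r - 7*n^2*r^3 - 7*n^2*r^2 + 10*n^2*r + 10*n^2 + n*r^4 + n*r^3 - 7*n*r^2 - 7*n*r + r^3 + r^2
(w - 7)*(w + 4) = w^2 - 3*w - 28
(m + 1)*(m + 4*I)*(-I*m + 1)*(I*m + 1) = m^4 + m^3 + 4*I*m^3 + m^2 + 4*I*m^2 + m + 4*I*m + 4*I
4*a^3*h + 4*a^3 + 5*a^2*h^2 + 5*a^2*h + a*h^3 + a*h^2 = (a + h)*(4*a + h)*(a*h + a)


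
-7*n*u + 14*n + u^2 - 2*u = (-7*n + u)*(u - 2)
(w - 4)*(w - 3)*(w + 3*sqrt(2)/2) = w^3 - 7*w^2 + 3*sqrt(2)*w^2/2 - 21*sqrt(2)*w/2 + 12*w + 18*sqrt(2)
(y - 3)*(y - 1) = y^2 - 4*y + 3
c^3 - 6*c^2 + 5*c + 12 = (c - 4)*(c - 3)*(c + 1)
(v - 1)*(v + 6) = v^2 + 5*v - 6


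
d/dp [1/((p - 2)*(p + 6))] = 2*(-p - 2)/(p^4 + 8*p^3 - 8*p^2 - 96*p + 144)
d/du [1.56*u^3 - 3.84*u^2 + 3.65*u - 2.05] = 4.68*u^2 - 7.68*u + 3.65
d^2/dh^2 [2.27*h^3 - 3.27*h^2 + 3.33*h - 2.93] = 13.62*h - 6.54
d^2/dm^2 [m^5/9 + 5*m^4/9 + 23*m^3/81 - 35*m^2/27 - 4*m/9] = 20*m^3/9 + 20*m^2/3 + 46*m/27 - 70/27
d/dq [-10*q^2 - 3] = -20*q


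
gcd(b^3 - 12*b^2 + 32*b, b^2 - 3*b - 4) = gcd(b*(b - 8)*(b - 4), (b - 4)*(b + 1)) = b - 4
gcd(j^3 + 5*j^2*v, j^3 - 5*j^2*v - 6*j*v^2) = j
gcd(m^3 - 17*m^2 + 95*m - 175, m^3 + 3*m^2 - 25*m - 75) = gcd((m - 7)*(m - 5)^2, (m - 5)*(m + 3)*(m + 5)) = m - 5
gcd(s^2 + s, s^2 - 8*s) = s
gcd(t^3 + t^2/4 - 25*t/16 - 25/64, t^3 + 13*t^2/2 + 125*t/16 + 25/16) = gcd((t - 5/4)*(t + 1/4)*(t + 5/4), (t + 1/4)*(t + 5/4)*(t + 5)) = t^2 + 3*t/2 + 5/16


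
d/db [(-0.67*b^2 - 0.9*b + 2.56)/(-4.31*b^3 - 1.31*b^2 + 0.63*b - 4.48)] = (-2.8877*b^4 - 7.758*b^3 + 31.4997*b^2 + 12.7104*b + 2.4192)/(18.5761*b^6 + 11.2922*b^5 - 3.7145*b^4 + 36.967*b^3 + 12.1345*b^2 - 5.6448*b + 20.0704)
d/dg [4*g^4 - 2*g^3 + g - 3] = 16*g^3 - 6*g^2 + 1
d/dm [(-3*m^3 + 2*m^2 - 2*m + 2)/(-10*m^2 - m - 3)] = (30*m^4 + 6*m^3 + 5*m^2 + 28*m + 8)/(100*m^4 + 20*m^3 + 61*m^2 + 6*m + 9)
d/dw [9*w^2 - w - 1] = 18*w - 1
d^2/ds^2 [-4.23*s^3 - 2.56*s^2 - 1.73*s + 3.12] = -25.38*s - 5.12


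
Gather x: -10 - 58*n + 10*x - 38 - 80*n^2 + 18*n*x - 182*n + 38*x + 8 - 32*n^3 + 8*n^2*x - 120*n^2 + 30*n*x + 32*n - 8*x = -32*n^3 - 200*n^2 - 208*n + x*(8*n^2 + 48*n + 40) - 40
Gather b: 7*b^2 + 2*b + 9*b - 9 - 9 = 7*b^2 + 11*b - 18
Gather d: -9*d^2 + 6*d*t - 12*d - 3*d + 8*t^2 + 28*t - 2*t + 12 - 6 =-9*d^2 + d*(6*t - 15) + 8*t^2 + 26*t + 6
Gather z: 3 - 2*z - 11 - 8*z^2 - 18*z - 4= -8*z^2 - 20*z - 12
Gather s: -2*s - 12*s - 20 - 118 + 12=-14*s - 126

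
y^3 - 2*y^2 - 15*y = y*(y - 5)*(y + 3)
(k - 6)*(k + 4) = k^2 - 2*k - 24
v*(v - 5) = v^2 - 5*v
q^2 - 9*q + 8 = (q - 8)*(q - 1)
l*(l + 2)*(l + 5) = l^3 + 7*l^2 + 10*l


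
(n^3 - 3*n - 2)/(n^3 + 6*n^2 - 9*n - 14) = (n + 1)/(n + 7)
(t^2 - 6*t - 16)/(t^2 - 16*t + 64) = (t + 2)/(t - 8)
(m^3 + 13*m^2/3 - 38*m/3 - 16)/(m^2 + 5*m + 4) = (m^2 + 10*m/3 - 16)/(m + 4)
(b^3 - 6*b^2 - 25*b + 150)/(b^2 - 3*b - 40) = (b^2 - 11*b + 30)/(b - 8)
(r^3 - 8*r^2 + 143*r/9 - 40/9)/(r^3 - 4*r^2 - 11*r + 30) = (r^2 - 3*r + 8/9)/(r^2 + r - 6)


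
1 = 1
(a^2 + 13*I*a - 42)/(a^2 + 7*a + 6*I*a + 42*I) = (a + 7*I)/(a + 7)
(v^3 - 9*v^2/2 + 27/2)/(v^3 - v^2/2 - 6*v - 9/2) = (v - 3)/(v + 1)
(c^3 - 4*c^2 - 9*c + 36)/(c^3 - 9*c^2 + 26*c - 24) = (c + 3)/(c - 2)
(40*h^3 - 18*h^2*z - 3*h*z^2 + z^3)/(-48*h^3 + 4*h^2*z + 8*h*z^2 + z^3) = (-5*h + z)/(6*h + z)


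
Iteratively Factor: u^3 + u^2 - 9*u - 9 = (u + 1)*(u^2 - 9) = (u + 1)*(u + 3)*(u - 3)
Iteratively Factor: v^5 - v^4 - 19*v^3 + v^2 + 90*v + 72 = (v + 1)*(v^4 - 2*v^3 - 17*v^2 + 18*v + 72) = (v - 4)*(v + 1)*(v^3 + 2*v^2 - 9*v - 18) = (v - 4)*(v + 1)*(v + 2)*(v^2 - 9) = (v - 4)*(v - 3)*(v + 1)*(v + 2)*(v + 3)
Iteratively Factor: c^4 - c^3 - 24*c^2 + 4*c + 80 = (c - 5)*(c^3 + 4*c^2 - 4*c - 16) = (c - 5)*(c + 4)*(c^2 - 4) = (c - 5)*(c - 2)*(c + 4)*(c + 2)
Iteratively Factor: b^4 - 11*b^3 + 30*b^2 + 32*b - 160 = (b + 2)*(b^3 - 13*b^2 + 56*b - 80) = (b - 5)*(b + 2)*(b^2 - 8*b + 16) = (b - 5)*(b - 4)*(b + 2)*(b - 4)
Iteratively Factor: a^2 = (a)*(a)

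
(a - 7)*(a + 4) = a^2 - 3*a - 28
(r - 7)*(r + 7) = r^2 - 49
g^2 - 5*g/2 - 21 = (g - 6)*(g + 7/2)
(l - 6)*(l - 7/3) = l^2 - 25*l/3 + 14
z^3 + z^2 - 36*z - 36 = (z - 6)*(z + 1)*(z + 6)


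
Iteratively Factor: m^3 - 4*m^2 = (m - 4)*(m^2) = m*(m - 4)*(m)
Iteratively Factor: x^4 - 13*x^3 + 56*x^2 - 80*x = (x - 4)*(x^3 - 9*x^2 + 20*x) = (x - 4)^2*(x^2 - 5*x) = (x - 5)*(x - 4)^2*(x)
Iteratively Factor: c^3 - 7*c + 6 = (c + 3)*(c^2 - 3*c + 2) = (c - 1)*(c + 3)*(c - 2)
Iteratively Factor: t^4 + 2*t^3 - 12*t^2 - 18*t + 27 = (t + 3)*(t^3 - t^2 - 9*t + 9) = (t - 3)*(t + 3)*(t^2 + 2*t - 3) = (t - 3)*(t - 1)*(t + 3)*(t + 3)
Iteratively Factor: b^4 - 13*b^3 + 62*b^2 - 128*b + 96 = (b - 4)*(b^3 - 9*b^2 + 26*b - 24) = (b - 4)^2*(b^2 - 5*b + 6) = (b - 4)^2*(b - 2)*(b - 3)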